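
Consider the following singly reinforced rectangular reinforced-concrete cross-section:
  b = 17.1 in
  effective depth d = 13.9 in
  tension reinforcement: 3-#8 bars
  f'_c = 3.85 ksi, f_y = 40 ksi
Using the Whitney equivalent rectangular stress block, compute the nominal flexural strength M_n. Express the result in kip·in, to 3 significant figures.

M_n ≈ 1240 kip·in

A_s = 3 × 0.79 = 2.37 in².
T = A_s f_y = 2.37 × 40 = 94.8 kips.
a = T/(0.85 f'_c b) = 94.8/(0.85 × 3.85 × 17.1) = 1.694 in.
M_n = T(d − a/2) = 94.8 × (13.9 − 0.847) = 1237.4 kip·in.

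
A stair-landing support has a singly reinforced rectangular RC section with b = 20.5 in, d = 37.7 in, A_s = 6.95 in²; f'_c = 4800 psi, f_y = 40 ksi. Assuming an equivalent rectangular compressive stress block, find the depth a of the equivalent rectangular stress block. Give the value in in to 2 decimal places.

a ≈ 3.32 in

T = A_s f_y = 6.95 × 40 = 278 kips.
a = T/(0.85 f'_c b) = 278/(0.85 × 4.8 × 20.5) = 3.32 in.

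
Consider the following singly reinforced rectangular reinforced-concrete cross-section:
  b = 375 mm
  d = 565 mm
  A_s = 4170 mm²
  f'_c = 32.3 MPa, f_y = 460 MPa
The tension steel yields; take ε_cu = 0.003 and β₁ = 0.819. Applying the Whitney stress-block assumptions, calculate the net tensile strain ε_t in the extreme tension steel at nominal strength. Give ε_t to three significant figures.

a = A_s f_y/(0.85 f'_c b) = 186.31 mm.
β₁ = 0.819, so c = a/β₁ = 186.31/0.819 = 227.48 mm.
From the linear strain diagram with ε_cu = 0.003: ε_t = 0.003 (d − c)/c = 0.003 × (565 − 227.48)/227.48 = 0.00445.
ε_t is between 0.004 and 0.005 — transition zone.

ε_t ≈ 0.00445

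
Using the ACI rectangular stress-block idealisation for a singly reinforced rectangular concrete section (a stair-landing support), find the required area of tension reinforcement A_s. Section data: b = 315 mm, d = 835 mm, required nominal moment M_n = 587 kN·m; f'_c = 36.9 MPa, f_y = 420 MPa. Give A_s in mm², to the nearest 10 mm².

With M_n = 0.85 f'_c a b (d − a/2), solve the quadratic for a:
a = d − √(d² − 2M_n/(0.85 f'_c b)) = 835 − √(835² − 2 × 587×10⁶/(0.85 × 36.9 × 315)) = 74.47 mm.
A_s = 0.85 f'_c a b / f_y = 0.85 × 36.9 × 74.47 × 315 / 420 = 1751.8 mm².

A_s ≈ 1750 mm²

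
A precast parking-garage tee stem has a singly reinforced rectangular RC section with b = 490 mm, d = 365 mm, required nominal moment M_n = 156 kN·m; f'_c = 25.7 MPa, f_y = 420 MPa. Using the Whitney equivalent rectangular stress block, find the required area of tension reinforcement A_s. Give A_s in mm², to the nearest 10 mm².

With M_n = 0.85 f'_c a b (d − a/2), solve the quadratic for a:
a = d − √(d² − 2M_n/(0.85 f'_c b)) = 365 − √(365² − 2 × 156×10⁶/(0.85 × 25.7 × 490)) = 42.39 mm.
A_s = 0.85 f'_c a b / f_y = 0.85 × 25.7 × 42.39 × 490 / 420 = 1080.3 mm².

A_s ≈ 1080 mm²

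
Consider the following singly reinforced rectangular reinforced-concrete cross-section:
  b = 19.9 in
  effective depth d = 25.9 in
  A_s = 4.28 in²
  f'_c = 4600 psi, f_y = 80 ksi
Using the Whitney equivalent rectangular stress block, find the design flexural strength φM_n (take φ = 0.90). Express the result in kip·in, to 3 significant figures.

φM_n ≈ 7300 kip·in

T = A_s f_y = 4.28 × 80 = 342.4 kips.
a = T/(0.85 f'_c b) = 342.4/(0.85 × 4.6 × 19.9) = 4.401 in.
M_n = T(d − a/2) = 342.4 × (25.9 − 2.2005) = 8114.7 kip·in.
φM_n = 0.90 × 8114.7 = 7303.2 kip·in.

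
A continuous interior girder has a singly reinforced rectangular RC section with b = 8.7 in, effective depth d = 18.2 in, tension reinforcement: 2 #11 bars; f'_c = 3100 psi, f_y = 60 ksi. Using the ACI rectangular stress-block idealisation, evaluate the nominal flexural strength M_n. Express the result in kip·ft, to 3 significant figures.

A_s = 2 × 1.56 = 3.12 in².
T = A_s f_y = 3.12 × 60 = 187.2 kips.
a = T/(0.85 f'_c b) = 187.2/(0.85 × 3.1 × 8.7) = 8.166 in.
M_n = T(d − a/2) = 187.2 × (18.2 − 4.083) = 2642.7 kip·in = 2642.7/12 = 220.23 kip·ft.

M_n ≈ 220 kip·ft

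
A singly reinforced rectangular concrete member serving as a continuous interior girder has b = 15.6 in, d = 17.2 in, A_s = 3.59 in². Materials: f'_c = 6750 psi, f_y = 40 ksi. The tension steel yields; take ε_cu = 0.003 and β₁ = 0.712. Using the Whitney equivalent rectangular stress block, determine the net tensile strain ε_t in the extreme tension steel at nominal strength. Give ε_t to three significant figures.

a = A_s f_y/(0.85 f'_c b) = 1.604 in.
β₁ = 0.712, so c = a/β₁ = 1.604/0.712 = 2.253 in.
From the linear strain diagram with ε_cu = 0.003: ε_t = 0.003 (d − c)/c = 0.003 × (17.2 − 2.253)/2.253 = 0.0199.
Since ε_t ≥ 0.005, the section is tension-controlled.

ε_t ≈ 0.0199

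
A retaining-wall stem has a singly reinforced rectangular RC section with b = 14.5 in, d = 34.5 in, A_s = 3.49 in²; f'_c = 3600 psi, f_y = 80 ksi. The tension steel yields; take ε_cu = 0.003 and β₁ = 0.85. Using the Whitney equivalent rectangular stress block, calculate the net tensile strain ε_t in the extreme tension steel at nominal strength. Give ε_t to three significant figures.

ε_t ≈ 0.0110

a = A_s f_y/(0.85 f'_c b) = 6.293 in.
β₁ = 0.85, so c = a/β₁ = 6.293/0.85 = 7.404 in.
From the linear strain diagram with ε_cu = 0.003: ε_t = 0.003 (d − c)/c = 0.003 × (34.5 − 7.404)/7.404 = 0.0110.
Since ε_t ≥ 0.005, the section is tension-controlled.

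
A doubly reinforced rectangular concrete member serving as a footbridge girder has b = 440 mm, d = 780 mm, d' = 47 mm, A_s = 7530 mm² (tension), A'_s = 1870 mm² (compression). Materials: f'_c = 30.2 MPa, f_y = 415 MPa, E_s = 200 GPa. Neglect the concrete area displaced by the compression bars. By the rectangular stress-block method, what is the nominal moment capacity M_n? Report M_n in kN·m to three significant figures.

Assume both tension and compression steel yield.
Net tension couple steel: A_s − A'_s = 5660 mm².
a = (A_s − A'_s) f_y / (0.85 f'_c b) = 2348900/(0.85 × 30.2 × 440) = 207.96 mm.
c = a/β₁ = 207.96/0.834 = 249.35 mm; ε'_s = 0.003(c − d')/c = 0.0024 ≥ f_y/E_s = 0.0021, so compression steel does yield.
M_n = (A_s − A'_s) f_y (d − a/2) + A'_s f_y (d − d') = [2348900 × (780 − 103.98) + 776050 × (780 − 47)] × 10⁻⁶ = 1587.90 + 568.84 = 2156.74 kN·m.

M_n ≈ 2160 kN·m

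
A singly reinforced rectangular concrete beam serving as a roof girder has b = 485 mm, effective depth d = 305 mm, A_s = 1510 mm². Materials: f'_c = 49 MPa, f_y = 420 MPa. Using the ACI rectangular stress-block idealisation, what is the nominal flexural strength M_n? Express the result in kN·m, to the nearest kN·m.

M_n ≈ 183 kN·m

T = A_s f_y = 1510 × 420 = 634200 N = 634.2 kN.
From C = T: a = T/(0.85 f'_c b) = 634200/(0.85 × 49 × 485) = 31.40 mm.
M_n = T(d − a/2) = 634.2 kN × (305 − 15.7) mm = 183.47 kN·m.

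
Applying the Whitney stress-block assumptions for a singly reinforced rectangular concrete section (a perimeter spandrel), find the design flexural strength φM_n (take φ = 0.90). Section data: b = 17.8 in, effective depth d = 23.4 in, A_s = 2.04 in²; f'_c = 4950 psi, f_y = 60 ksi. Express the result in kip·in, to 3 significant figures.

φM_n ≈ 2490 kip·in

T = A_s f_y = 2.04 × 60 = 122.4 kips.
a = T/(0.85 f'_c b) = 122.4/(0.85 × 4.95 × 17.8) = 1.634 in.
M_n = T(d − a/2) = 122.4 × (23.4 − 0.817) = 2764.2 kip·in.
φM_n = 0.90 × 2764.2 = 2487.8 kip·in.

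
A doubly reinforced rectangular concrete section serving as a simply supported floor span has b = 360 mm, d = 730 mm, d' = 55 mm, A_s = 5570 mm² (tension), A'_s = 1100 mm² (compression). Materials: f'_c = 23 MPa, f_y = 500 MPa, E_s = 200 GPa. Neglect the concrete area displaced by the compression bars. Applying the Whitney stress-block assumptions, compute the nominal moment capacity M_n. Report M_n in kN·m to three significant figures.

M_n ≈ 1650 kN·m

Assume both tension and compression steel yield.
Net tension couple steel: A_s − A'_s = 4470 mm².
a = (A_s − A'_s) f_y / (0.85 f'_c b) = 2235000/(0.85 × 23 × 360) = 317.56 mm.
c = a/β₁ = 317.56/0.85 = 373.60 mm; ε'_s = 0.003(c − d')/c = 0.0026 ≥ f_y/E_s = 0.0025, so compression steel does yield.
M_n = (A_s − A'_s) f_y (d − a/2) + A'_s f_y (d − d') = [2235000 × (730 − 158.78) + 550000 × (730 − 55)] × 10⁻⁶ = 1276.68 + 371.25 = 1647.93 kN·m.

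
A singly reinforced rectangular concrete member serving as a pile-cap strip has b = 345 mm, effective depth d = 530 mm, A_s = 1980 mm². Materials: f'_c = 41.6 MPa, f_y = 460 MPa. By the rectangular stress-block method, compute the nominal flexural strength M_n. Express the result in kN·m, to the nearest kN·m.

M_n ≈ 449 kN·m

T = A_s f_y = 1980 × 460 = 910800 N = 910.8 kN.
From C = T: a = T/(0.85 f'_c b) = 910800/(0.85 × 41.6 × 345) = 74.66 mm.
M_n = T(d − a/2) = 910.8 kN × (530 − 37.33) mm = 448.72 kN·m.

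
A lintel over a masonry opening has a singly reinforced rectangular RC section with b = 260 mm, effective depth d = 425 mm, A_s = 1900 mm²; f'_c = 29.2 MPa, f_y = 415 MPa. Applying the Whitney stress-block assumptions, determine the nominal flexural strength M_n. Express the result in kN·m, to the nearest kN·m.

M_n ≈ 287 kN·m

T = A_s f_y = 1900 × 415 = 788500 N = 788.5 kN.
From C = T: a = T/(0.85 f'_c b) = 788500/(0.85 × 29.2 × 260) = 122.19 mm.
M_n = T(d − a/2) = 788.5 kN × (425 − 61.095) mm = 286.94 kN·m.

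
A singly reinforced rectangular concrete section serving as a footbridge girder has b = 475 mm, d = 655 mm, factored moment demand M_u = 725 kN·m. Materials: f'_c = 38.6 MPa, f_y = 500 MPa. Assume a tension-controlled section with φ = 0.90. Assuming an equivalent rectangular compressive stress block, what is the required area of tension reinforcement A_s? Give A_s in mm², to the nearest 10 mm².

A_s ≈ 2630 mm²

M_n = M_u/φ = 725/0.90 = 805.556 kN·m.
With M_n = 0.85 f'_c a b (d − a/2), solve the quadratic for a:
a = d − √(d² − 2M_n/(0.85 f'_c b)) = 655 − √(655² − 2 × 805.556×10⁶/(0.85 × 38.6 × 475)) = 84.34 mm.
A_s = 0.85 f'_c a b / f_y = 0.85 × 38.6 × 84.34 × 475 / 500 = 2628.8 mm².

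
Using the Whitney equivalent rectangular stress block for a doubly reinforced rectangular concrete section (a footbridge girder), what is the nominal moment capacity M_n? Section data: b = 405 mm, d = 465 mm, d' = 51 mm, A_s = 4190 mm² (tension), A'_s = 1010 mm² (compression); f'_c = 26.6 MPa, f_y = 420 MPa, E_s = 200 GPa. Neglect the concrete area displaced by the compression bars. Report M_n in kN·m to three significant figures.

M_n ≈ 699 kN·m

Assume both tension and compression steel yield.
Net tension couple steel: A_s − A'_s = 3180 mm².
a = (A_s − A'_s) f_y / (0.85 f'_c b) = 1335600/(0.85 × 26.6 × 405) = 145.85 mm.
c = a/β₁ = 145.85/0.85 = 171.59 mm; ε'_s = 0.003(c − d')/c = 0.0021 ≥ f_y/E_s = 0.0021, so compression steel does yield.
M_n = (A_s − A'_s) f_y (d − a/2) + A'_s f_y (d − d') = [1335600 × (465 − 72.925) + 424200 × (465 − 51)] × 10⁻⁶ = 523.66 + 175.62 = 699.28 kN·m.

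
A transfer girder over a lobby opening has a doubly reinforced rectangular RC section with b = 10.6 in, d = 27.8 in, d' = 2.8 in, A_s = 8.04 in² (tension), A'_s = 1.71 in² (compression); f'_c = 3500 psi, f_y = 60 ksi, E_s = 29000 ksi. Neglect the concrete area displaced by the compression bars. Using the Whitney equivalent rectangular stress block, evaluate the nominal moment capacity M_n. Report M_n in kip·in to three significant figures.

M_n ≈ 10800 kip·in

Assume both steels yield.
a = (A_s − A'_s) f_y/(0.85 f'_c b) = (8.04 − 1.71) × 60/(0.85 × 3.5 × 10.6) = 12.044 in.
c = a/β₁ = 12.044/0.85 = 14.169 in; ε'_s = 0.003(c − d')/c = 0.0024 ≥ ε_y = 0.0021, so the compression steel yields.
M_n = (A_s − A'_s) f_y (d − a/2) + A'_s f_y (d − d') = 379.8 × (27.8 − 6.022) + 102.6 × (27.8 − 2.8) = 8271.3 + 2565.0 = 10836.3 kip·in.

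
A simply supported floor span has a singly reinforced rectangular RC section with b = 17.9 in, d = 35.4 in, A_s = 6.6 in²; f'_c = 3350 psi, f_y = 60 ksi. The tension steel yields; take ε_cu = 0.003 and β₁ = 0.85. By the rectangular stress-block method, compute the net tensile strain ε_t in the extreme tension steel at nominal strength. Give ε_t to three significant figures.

ε_t ≈ 0.00862

a = A_s f_y/(0.85 f'_c b) = 7.769 in.
β₁ = 0.85, so c = a/β₁ = 7.769/0.85 = 9.140 in.
From the linear strain diagram with ε_cu = 0.003: ε_t = 0.003 (d − c)/c = 0.003 × (35.4 − 9.140)/9.140 = 0.00862.
Since ε_t ≥ 0.005, the section is tension-controlled.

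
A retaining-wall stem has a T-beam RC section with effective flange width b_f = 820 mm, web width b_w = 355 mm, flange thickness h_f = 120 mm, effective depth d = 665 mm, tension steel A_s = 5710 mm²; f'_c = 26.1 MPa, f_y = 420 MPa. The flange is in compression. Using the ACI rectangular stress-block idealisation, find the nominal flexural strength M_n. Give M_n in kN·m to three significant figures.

Tension: T = A_s f_y = 5710 × 420 = 2398200 N.
Try a within the flange: a = T/(0.85 f'_c b_f) = 2398200/(0.85 × 26.1 × 820) = 131.83 mm.
a = 131.83 > h_f = 120 mm: the block extends into the web. Split into flange-overhang and web parts.
C_f = 0.85 f'_c (b_f − b_w) h_f = 0.85 × 26.1 × (820 − 355) × 120 = 1237923 N.
Remaining web compression depth: a_w = (T − C_f)/(0.85 f'_c b_w) = (2398200 − 1237923)/(0.85 × 26.1 × 355) = 147.32 mm.
M_n = C_f(d − h_f/2) + (T − C_f)(d − a_w/2) = 1237923 × (665 − 60) + 1160277 × (665 − 73.66) = 748.94 + 686.12 = 1435.06 × 10⁶ N·mm.
M_n = 1435.06 kN·m.

M_n ≈ 1440 kN·m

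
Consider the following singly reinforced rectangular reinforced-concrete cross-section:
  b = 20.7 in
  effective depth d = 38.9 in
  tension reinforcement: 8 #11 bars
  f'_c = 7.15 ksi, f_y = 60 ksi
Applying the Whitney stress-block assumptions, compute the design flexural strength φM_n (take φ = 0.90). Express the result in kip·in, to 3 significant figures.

A_s = 8 × 1.56 = 12.48 in².
T = A_s f_y = 12.48 × 60 = 748.8 kips.
a = T/(0.85 f'_c b) = 748.8/(0.85 × 7.15 × 20.7) = 5.952 in.
M_n = T(d − a/2) = 748.8 × (38.9 − 2.976) = 26899.9 kip·in.
φM_n = 0.90 × 26899.9 = 24209.9 kip·in.

φM_n ≈ 24200 kip·in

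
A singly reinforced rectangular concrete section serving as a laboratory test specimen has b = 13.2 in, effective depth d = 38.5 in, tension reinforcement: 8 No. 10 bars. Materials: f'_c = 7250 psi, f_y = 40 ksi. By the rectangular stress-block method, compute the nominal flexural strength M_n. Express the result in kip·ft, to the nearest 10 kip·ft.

M_n ≈ 1220 kip·ft

A_s = 8 × 1.27 = 10.16 in².
T = A_s f_y = 10.16 × 40 = 406.4 kips.
a = T/(0.85 f'_c b) = 406.4/(0.85 × 7.25 × 13.2) = 4.996 in.
M_n = T(d − a/2) = 406.4 × (38.5 − 2.498) = 14631.2 kip·in = 14631.2/12 = 1219.27 kip·ft.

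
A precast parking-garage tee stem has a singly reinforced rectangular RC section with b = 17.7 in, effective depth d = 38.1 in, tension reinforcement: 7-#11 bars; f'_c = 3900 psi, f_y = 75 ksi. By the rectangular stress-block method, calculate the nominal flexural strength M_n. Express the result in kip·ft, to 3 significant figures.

M_n ≈ 2120 kip·ft

A_s = 7 × 1.56 = 10.92 in².
T = A_s f_y = 10.92 × 75 = 819 kips.
a = T/(0.85 f'_c b) = 819/(0.85 × 3.9 × 17.7) = 13.958 in.
M_n = T(d − a/2) = 819 × (38.1 − 6.979) = 25488.1 kip·in = 25488.1/12 = 2124.01 kip·ft.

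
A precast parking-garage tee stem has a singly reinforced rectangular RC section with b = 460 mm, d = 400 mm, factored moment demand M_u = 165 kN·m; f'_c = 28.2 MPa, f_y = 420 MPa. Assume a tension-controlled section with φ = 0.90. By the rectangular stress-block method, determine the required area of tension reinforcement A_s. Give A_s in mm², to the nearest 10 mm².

M_n = M_u/φ = 165/0.90 = 183.333 kN·m.
With M_n = 0.85 f'_c a b (d − a/2), solve the quadratic for a:
a = d − √(d² − 2M_n/(0.85 f'_c b)) = 400 − √(400² − 2 × 183.333×10⁶/(0.85 × 28.2 × 460)) = 43.99 mm.
A_s = 0.85 f'_c a b / f_y = 0.85 × 28.2 × 43.99 × 460 / 420 = 1154.9 mm².

A_s ≈ 1150 mm²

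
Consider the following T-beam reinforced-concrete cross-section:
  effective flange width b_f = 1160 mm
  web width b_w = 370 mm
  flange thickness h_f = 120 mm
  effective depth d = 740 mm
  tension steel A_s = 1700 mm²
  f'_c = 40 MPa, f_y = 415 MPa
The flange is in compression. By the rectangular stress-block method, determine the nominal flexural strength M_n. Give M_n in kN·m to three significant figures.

M_n ≈ 516 kN·m

Tension: T = A_s f_y = 1700 × 415 = 705500 N.
Try a within the flange: a = T/(0.85 f'_c b_f) = 705500/(0.85 × 40 × 1160) = 17.89 mm.
Since a = 17.89 ≤ h_f = 120 mm, the stress block lies entirely in the flange; analyse as a rectangular beam of width b_f.
M_n = T(d − a/2) = 705500 × (740 − 8.945) = 515.76 × 10⁶ N·mm.
M_n = 515.76 kN·m.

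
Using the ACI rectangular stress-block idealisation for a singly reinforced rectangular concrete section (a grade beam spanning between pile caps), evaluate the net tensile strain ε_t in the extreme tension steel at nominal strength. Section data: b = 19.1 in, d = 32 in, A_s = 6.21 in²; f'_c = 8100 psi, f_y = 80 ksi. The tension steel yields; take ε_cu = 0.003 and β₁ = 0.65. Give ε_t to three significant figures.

a = A_s f_y/(0.85 f'_c b) = 3.778 in.
β₁ = 0.65, so c = a/β₁ = 3.778/0.65 = 5.812 in.
From the linear strain diagram with ε_cu = 0.003: ε_t = 0.003 (d − c)/c = 0.003 × (32 − 5.812)/5.812 = 0.0135.
Since ε_t ≥ 0.005, the section is tension-controlled.

ε_t ≈ 0.0135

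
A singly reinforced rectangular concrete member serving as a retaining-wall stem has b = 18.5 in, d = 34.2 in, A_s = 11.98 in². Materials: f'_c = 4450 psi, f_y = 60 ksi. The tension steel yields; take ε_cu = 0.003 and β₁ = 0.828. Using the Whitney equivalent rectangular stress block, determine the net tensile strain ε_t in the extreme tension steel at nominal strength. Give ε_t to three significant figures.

a = A_s f_y/(0.85 f'_c b) = 10.272 in.
β₁ = 0.828, so c = a/β₁ = 10.272/0.828 = 12.406 in.
From the linear strain diagram with ε_cu = 0.003: ε_t = 0.003 (d − c)/c = 0.003 × (34.2 − 12.406)/12.406 = 0.00527.
Since ε_t ≥ 0.005, the section is tension-controlled.

ε_t ≈ 0.00527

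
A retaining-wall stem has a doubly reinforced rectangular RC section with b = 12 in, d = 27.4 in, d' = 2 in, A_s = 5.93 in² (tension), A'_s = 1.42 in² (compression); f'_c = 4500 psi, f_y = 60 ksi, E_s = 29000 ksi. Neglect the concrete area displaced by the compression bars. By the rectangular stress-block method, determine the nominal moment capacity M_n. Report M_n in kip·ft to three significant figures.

Assume both steels yield.
a = (A_s − A'_s) f_y/(0.85 f'_c b) = (5.93 − 1.42) × 60/(0.85 × 4.5 × 12) = 5.895 in.
c = a/β₁ = 5.895/0.825 = 7.145 in; ε'_s = 0.003(c − d')/c = 0.0022 ≥ ε_y = 0.0021, so the compression steel yields.
M_n = (A_s − A'_s) f_y (d − a/2) + A'_s f_y (d − d') = 270.6 × (27.4 − 2.9475) + 85.2 × (27.4 − 2) = 6616.8 + 2164.1 = 8780.9 kip·in = 8780.9/12 = 731.74 kip·ft.

M_n ≈ 732 kip·ft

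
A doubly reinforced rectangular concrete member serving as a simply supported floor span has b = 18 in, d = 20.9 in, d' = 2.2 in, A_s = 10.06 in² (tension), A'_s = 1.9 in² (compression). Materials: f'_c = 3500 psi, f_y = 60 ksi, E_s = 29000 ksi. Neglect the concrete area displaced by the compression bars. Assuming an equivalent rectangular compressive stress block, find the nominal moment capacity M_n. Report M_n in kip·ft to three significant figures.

M_n ≈ 844 kip·ft

Assume both steels yield.
a = (A_s − A'_s) f_y/(0.85 f'_c b) = (10.06 − 1.9) × 60/(0.85 × 3.5 × 18) = 9.143 in.
c = a/β₁ = 9.143/0.85 = 10.756 in; ε'_s = 0.003(c − d')/c = 0.0024 ≥ ε_y = 0.0021, so the compression steel yields.
M_n = (A_s − A'_s) f_y (d − a/2) + A'_s f_y (d − d') = 489.6 × (20.9 − 4.5715) + 114 × (20.9 − 2.2) = 7994.4 + 2131.8 = 10126.2 kip·in = 10126.2/12 = 843.85 kip·ft.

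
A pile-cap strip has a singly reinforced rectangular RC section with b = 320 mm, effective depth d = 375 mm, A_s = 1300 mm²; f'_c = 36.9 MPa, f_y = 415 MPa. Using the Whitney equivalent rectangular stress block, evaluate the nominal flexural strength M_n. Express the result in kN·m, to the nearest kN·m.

T = A_s f_y = 1300 × 415 = 539500 N = 539.5 kN.
From C = T: a = T/(0.85 f'_c b) = 539500/(0.85 × 36.9 × 320) = 53.75 mm.
M_n = T(d − a/2) = 539.5 kN × (375 − 26.875) mm = 187.81 kN·m.

M_n ≈ 188 kN·m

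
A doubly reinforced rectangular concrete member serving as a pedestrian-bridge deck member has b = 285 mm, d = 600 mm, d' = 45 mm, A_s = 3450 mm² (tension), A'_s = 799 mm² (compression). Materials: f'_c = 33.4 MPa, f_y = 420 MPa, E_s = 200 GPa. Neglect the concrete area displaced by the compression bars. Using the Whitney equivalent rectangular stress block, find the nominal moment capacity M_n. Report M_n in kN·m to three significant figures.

M_n ≈ 778 kN·m

Assume both tension and compression steel yield.
Net tension couple steel: A_s − A'_s = 2651 mm².
a = (A_s − A'_s) f_y / (0.85 f'_c b) = 1113420/(0.85 × 33.4 × 285) = 137.61 mm.
c = a/β₁ = 137.61/0.811 = 169.68 mm; ε'_s = 0.003(c − d')/c = 0.0022 ≥ f_y/E_s = 0.0021, so compression steel does yield.
M_n = (A_s − A'_s) f_y (d − a/2) + A'_s f_y (d − d') = [1113420 × (600 − 68.805) + 335580 × (600 − 45)] × 10⁻⁶ = 591.44 + 186.25 = 777.69 kN·m.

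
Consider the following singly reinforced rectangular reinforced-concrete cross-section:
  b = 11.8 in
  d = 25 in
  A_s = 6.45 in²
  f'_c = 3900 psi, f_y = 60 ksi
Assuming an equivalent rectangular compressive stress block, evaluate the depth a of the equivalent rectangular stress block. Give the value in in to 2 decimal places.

a ≈ 9.89 in

T = A_s f_y = 6.45 × 60 = 387 kips.
a = T/(0.85 f'_c b) = 387/(0.85 × 3.9 × 11.8) = 9.89 in.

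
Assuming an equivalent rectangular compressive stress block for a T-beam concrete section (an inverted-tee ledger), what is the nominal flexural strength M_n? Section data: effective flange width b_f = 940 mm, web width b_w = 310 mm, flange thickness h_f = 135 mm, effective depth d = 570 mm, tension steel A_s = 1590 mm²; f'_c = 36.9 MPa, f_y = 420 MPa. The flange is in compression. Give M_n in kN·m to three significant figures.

M_n ≈ 373 kN·m

Tension: T = A_s f_y = 1590 × 420 = 667800 N.
Try a within the flange: a = T/(0.85 f'_c b_f) = 667800/(0.85 × 36.9 × 940) = 22.65 mm.
Since a = 22.65 ≤ h_f = 135 mm, the stress block lies entirely in the flange; analyse as a rectangular beam of width b_f.
M_n = T(d − a/2) = 667800 × (570 − 11.325) = 373.08 × 10⁶ N·mm.
M_n = 373.08 kN·m.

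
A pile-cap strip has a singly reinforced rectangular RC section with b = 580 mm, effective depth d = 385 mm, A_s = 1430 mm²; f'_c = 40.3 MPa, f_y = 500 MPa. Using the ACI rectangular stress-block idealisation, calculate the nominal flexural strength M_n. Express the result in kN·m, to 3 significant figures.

M_n ≈ 262 kN·m

T = A_s f_y = 1430 × 500 = 715000 N = 715 kN.
From C = T: a = T/(0.85 f'_c b) = 715000/(0.85 × 40.3 × 580) = 35.99 mm.
M_n = T(d − a/2) = 715 kN × (385 − 17.995) mm = 262.41 kN·m.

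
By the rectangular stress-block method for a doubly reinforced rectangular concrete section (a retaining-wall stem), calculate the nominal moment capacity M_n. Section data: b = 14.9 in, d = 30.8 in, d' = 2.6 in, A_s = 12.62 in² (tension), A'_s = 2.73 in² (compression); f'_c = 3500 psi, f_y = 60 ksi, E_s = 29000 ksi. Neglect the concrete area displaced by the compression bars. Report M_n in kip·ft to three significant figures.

M_n ≈ 1580 kip·ft

Assume both steels yield.
a = (A_s − A'_s) f_y/(0.85 f'_c b) = (12.62 − 2.73) × 60/(0.85 × 3.5 × 14.9) = 13.387 in.
c = a/β₁ = 13.387/0.85 = 15.749 in; ε'_s = 0.003(c − d')/c = 0.0025 ≥ ε_y = 0.0021, so the compression steel yields.
M_n = (A_s − A'_s) f_y (d − a/2) + A'_s f_y (d − d') = 593.4 × (30.8 − 6.6935) + 163.8 × (30.8 − 2.6) = 14304.8 + 4619.2 = 18924.0 kip·in = 18924.0/12 = 1577.00 kip·ft.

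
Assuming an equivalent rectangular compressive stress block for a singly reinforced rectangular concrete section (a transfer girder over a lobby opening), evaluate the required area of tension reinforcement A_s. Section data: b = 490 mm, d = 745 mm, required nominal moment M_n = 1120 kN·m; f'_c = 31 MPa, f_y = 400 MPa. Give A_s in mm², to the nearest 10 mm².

With M_n = 0.85 f'_c a b (d − a/2), solve the quadratic for a:
a = d − √(d² − 2M_n/(0.85 f'_c b)) = 745 − √(745² − 2 × 1120×10⁶/(0.85 × 31 × 490)) = 127.31 mm.
A_s = 0.85 f'_c a b / f_y = 0.85 × 31 × 127.31 × 490 / 400 = 4109.4 mm².

A_s ≈ 4110 mm²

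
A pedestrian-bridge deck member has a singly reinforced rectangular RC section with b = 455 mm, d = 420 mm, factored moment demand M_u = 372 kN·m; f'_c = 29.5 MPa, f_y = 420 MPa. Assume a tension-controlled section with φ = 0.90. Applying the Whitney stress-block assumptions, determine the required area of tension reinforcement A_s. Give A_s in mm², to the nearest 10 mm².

M_n = M_u/φ = 372/0.90 = 413.333 kN·m.
With M_n = 0.85 f'_c a b (d − a/2), solve the quadratic for a:
a = d − √(d² − 2M_n/(0.85 f'_c b)) = 420 − √(420² − 2 × 413.333×10⁶/(0.85 × 29.5 × 455)) = 97.60 mm.
A_s = 0.85 f'_c a b / f_y = 0.85 × 29.5 × 97.60 × 455 / 420 = 2651.3 mm².

A_s ≈ 2650 mm²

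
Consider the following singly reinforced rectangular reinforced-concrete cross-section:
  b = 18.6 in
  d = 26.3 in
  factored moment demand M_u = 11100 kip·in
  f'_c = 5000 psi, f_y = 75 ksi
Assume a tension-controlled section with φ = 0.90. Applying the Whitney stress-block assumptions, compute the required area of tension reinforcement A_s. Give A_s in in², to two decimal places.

M_n = M_u/φ = 11100/0.90 = 12333.3 kip·in.
From M_n = 0.85 f'_c a b (d − a/2):
a = d − √(d² − 2M_n/(0.85 f'_c b)) = 26.3 − √(26.3² − 2 × 12333.3/(0.85 × 5 × 18.6)) = 6.815 in.
A_s = 0.85 f'_c a b / f_y = 0.85 × 5 × 6.815 × 18.6 / 75 = 7.183 in².

A_s ≈ 7.18 in²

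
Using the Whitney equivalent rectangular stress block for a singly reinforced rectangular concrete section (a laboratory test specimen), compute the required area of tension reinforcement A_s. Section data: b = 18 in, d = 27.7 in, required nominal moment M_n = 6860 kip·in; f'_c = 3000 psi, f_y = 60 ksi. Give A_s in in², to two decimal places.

A_s ≈ 4.63 in²

From M_n = 0.85 f'_c a b (d − a/2):
a = d − √(d² − 2M_n/(0.85 f'_c b)) = 27.7 − √(27.7² − 2 × 6860/(0.85 × 3 × 18)) = 6.058 in.
A_s = 0.85 f'_c a b / f_y = 0.85 × 3 × 6.058 × 18 / 60 = 4.634 in².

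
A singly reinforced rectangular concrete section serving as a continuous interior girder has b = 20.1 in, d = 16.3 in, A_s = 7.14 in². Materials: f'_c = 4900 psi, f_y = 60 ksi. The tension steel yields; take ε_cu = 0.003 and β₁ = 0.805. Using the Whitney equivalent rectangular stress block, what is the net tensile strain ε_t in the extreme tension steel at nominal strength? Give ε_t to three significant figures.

ε_t ≈ 0.00469

a = A_s f_y/(0.85 f'_c b) = 5.117 in.
β₁ = 0.805, so c = a/β₁ = 5.117/0.805 = 6.357 in.
From the linear strain diagram with ε_cu = 0.003: ε_t = 0.003 (d − c)/c = 0.003 × (16.3 − 6.357)/6.357 = 0.00469.
ε_t is between 0.004 and 0.005 — transition zone.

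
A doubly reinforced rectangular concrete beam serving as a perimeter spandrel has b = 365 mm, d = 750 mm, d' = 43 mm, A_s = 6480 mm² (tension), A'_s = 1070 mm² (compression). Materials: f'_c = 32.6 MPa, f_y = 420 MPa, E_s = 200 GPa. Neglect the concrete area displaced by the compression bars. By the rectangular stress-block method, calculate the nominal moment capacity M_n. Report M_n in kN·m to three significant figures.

Assume both tension and compression steel yield.
Net tension couple steel: A_s − A'_s = 5410 mm².
a = (A_s − A'_s) f_y / (0.85 f'_c b) = 2272200/(0.85 × 32.6 × 365) = 224.66 mm.
c = a/β₁ = 224.66/0.817 = 274.98 mm; ε'_s = 0.003(c − d')/c = 0.0025 ≥ f_y/E_s = 0.0021, so compression steel does yield.
M_n = (A_s − A'_s) f_y (d − a/2) + A'_s f_y (d − d') = [2272200 × (750 − 112.33) + 449400 × (750 − 43)] × 10⁻⁶ = 1448.91 + 317.73 = 1766.64 kN·m.

M_n ≈ 1770 kN·m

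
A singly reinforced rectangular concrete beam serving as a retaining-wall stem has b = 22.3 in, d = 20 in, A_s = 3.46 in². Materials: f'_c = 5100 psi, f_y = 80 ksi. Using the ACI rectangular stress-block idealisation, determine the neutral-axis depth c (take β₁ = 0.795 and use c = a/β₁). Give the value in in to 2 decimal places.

T = A_s f_y = 3.46 × 80 = 276.8 kips.
a = T/(0.85 f'_c b) = 276.8/(0.85 × 5.1 × 22.3) = 2.8633 in.
With β₁ = 0.795, c = a/β₁ = 2.8633/0.795 = 3.60 in.

c ≈ 3.60 in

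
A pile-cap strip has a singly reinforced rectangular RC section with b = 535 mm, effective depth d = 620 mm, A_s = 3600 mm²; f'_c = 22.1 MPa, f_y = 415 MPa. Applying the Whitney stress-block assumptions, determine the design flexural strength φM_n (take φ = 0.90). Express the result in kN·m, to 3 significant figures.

φM_n ≈ 734 kN·m

T = A_s f_y = 3600 × 415 = 1494000 N = 1494 kN.
From C = T: a = T/(0.85 f'_c b) = 1494000/(0.85 × 22.1 × 535) = 148.66 mm.
M_n = T(d − a/2) = 1494 kN × (620 − 74.33) mm = 815.23 kN·m.
φM_n = 0.90 × 815.23 = 733.71 kN·m.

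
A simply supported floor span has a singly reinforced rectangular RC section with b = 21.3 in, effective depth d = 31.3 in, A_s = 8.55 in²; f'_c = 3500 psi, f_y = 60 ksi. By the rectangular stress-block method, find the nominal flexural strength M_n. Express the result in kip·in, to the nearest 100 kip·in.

M_n ≈ 14000 kip·in

T = A_s f_y = 8.55 × 60 = 513 kips.
a = T/(0.85 f'_c b) = 513/(0.85 × 3.5 × 21.3) = 8.096 in.
M_n = T(d − a/2) = 513 × (31.3 − 4.048) = 13980.3 kip·in.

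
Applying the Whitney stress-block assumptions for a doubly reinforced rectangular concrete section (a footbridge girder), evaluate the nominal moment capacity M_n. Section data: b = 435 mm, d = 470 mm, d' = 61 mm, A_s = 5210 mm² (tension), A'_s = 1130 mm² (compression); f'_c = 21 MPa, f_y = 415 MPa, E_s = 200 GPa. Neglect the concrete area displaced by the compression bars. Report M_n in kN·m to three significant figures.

M_n ≈ 803 kN·m

Assume both tension and compression steel yield.
Net tension couple steel: A_s − A'_s = 4080 mm².
a = (A_s − A'_s) f_y / (0.85 f'_c b) = 1693200/(0.85 × 21 × 435) = 218.06 mm.
c = a/β₁ = 218.06/0.85 = 256.54 mm; ε'_s = 0.003(c − d')/c = 0.0023 ≥ f_y/E_s = 0.0021, so compression steel does yield.
M_n = (A_s − A'_s) f_y (d − a/2) + A'_s f_y (d − d') = [1693200 × (470 − 109.03) + 468950 × (470 − 61)] × 10⁻⁶ = 611.19 + 191.80 = 802.99 kN·m.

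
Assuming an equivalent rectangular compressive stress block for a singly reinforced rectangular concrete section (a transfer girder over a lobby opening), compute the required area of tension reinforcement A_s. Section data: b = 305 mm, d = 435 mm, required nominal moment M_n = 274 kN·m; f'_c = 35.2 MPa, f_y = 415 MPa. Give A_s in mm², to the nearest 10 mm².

A_s ≈ 1660 mm²

With M_n = 0.85 f'_c a b (d − a/2), solve the quadratic for a:
a = d − √(d² − 2M_n/(0.85 f'_c b)) = 435 − √(435² − 2 × 274×10⁶/(0.85 × 35.2 × 305)) = 75.59 mm.
A_s = 0.85 f'_c a b / f_y = 0.85 × 35.2 × 75.59 × 305 / 415 = 1662.2 mm².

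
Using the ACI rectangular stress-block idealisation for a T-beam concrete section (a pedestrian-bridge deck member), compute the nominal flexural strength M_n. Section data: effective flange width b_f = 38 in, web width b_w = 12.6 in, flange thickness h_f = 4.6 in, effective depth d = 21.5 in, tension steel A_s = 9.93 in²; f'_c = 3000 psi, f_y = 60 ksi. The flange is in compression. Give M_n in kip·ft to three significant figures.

Tension: T = A_s f_y = 9.93 × 60 = 595.8 kips.
Try a within the flange: a = T/(0.85 f'_c b_f) = 595.8/(0.85 × 3 × 38) = 6.149 in.
a = 6.149 > h_f = 4.6 in: the block extends into the web. Split into flange-overhang and web parts.
C_f = 0.85 f'_c (b_f − b_w) h_f = 0.85 × 3 × (38 − 12.6) × 4.6 = 297.9 kips.
Remaining web compression depth: a_w = (T − C_f)/(0.85 f'_c b_w) = (595.8 − 297.9)/(0.85 × 3 × 12.6) = 9.272 in.
M_n = C_f(d − h_f/2) + (T − C_f)(d − a_w/2) = 297.9 × (21.5 − 2.3) + 297.9 × (21.5 − 4.636) = 5719.7 + 5023.8 = 10743.5 kip·in.
M_n = 10743.5/12 = 895.29 kip·ft.

M_n ≈ 895 kip·ft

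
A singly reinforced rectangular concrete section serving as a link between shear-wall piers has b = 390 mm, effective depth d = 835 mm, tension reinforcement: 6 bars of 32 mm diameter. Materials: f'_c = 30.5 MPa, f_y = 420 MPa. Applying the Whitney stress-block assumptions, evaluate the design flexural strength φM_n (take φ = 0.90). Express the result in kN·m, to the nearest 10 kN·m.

φM_n ≈ 1340 kN·m

A_s = 6 × 804 = 4824 mm².
T = A_s f_y = 4824 × 420 = 2026080 N = 2026.08 kN.
From C = T: a = T/(0.85 f'_c b) = 2026080/(0.85 × 30.5 × 390) = 200.39 mm.
M_n = T(d − a/2) = 2026.08 kN × (835 − 100.195) mm = 1488.77 kN·m.
φM_n = 0.90 × 1488.77 = 1339.89 kN·m.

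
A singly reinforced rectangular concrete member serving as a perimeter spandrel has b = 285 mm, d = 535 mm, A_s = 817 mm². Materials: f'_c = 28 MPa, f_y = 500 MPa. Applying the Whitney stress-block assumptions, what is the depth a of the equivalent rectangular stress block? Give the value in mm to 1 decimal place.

T = A_s f_y = 817 × 500 = 408500 N = 408.5 kN.
Setting C = 0.85 f'_c a b equal to T: a = 408500/(0.85 × 28 × 285) = 60.2 mm.

a ≈ 60.2 mm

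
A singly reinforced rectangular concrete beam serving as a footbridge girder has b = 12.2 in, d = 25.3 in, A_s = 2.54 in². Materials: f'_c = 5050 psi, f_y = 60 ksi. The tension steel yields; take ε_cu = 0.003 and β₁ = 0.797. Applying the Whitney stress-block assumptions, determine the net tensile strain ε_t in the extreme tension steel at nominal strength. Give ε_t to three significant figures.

a = A_s f_y/(0.85 f'_c b) = 2.910 in.
β₁ = 0.797, so c = a/β₁ = 2.910/0.797 = 3.651 in.
From the linear strain diagram with ε_cu = 0.003: ε_t = 0.003 (d − c)/c = 0.003 × (25.3 − 3.651)/3.651 = 0.0178.
Since ε_t ≥ 0.005, the section is tension-controlled.

ε_t ≈ 0.0178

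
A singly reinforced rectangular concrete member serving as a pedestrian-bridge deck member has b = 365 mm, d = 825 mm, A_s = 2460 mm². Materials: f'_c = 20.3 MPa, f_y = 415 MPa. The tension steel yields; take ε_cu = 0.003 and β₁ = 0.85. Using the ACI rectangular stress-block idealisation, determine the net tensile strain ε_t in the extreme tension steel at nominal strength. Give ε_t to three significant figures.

ε_t ≈ 0.00998

a = A_s f_y/(0.85 f'_c b) = 162.10 mm.
β₁ = 0.85, so c = a/β₁ = 162.10/0.85 = 190.71 mm.
From the linear strain diagram with ε_cu = 0.003: ε_t = 0.003 (d − c)/c = 0.003 × (825 − 190.71)/190.71 = 0.00998.
Since ε_t ≥ 0.005, the section is tension-controlled.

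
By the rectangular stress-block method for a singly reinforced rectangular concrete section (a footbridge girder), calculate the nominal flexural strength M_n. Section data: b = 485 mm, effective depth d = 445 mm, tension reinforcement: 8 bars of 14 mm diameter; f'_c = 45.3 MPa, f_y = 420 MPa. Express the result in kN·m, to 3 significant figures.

M_n ≈ 223 kN·m

A_s = 8 × 154 = 1232 mm².
T = A_s f_y = 1232 × 420 = 517440 N = 517.44 kN.
From C = T: a = T/(0.85 f'_c b) = 517440/(0.85 × 45.3 × 485) = 27.71 mm.
M_n = T(d − a/2) = 517.44 kN × (445 − 13.855) mm = 223.09 kN·m.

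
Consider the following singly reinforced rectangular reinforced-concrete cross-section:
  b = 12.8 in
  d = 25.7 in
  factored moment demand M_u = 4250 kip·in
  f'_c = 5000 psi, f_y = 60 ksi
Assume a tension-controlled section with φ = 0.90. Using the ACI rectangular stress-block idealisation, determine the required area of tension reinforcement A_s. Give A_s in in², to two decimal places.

M_n = M_u/φ = 4250/0.90 = 4722.22 kip·in.
From M_n = 0.85 f'_c a b (d − a/2):
a = d − √(d² − 2M_n/(0.85 f'_c b)) = 25.7 − √(25.7² − 2 × 4722.22/(0.85 × 5 × 12.8)) = 3.635 in.
A_s = 0.85 f'_c a b / f_y = 0.85 × 5 × 3.635 × 12.8 / 60 = 3.296 in².

A_s ≈ 3.30 in²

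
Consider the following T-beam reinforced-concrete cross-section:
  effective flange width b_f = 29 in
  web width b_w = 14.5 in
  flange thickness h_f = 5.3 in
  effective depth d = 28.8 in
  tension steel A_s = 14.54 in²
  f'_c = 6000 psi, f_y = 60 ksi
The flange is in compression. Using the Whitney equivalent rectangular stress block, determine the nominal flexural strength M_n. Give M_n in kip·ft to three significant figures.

Tension: T = A_s f_y = 14.54 × 60 = 872.4 kips.
Try a within the flange: a = T/(0.85 f'_c b_f) = 872.4/(0.85 × 6 × 29) = 5.899 in.
a = 5.899 > h_f = 5.3 in: the block extends into the web. Split into flange-overhang and web parts.
C_f = 0.85 f'_c (b_f − b_w) h_f = 0.85 × 6 × (29 − 14.5) × 5.3 = 391.9 kips.
Remaining web compression depth: a_w = (T − C_f)/(0.85 f'_c b_w) = (872.4 − 391.9)/(0.85 × 6 × 14.5) = 6.498 in.
M_n = C_f(d − h_f/2) + (T − C_f)(d − a_w/2) = 391.9 × (28.8 − 2.65) + 480.5 × (28.8 − 3.249) = 10248.2 + 12277.3 = 22525.5 kip·in.
M_n = 22525.5/12 = 1877.13 kip·ft.

M_n ≈ 1880 kip·ft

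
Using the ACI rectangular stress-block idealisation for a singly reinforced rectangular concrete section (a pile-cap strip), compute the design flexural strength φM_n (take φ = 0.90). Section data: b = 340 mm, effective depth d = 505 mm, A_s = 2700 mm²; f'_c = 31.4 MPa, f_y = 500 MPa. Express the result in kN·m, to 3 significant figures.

T = A_s f_y = 2700 × 500 = 1350000 N = 1350 kN.
From C = T: a = T/(0.85 f'_c b) = 1350000/(0.85 × 31.4 × 340) = 148.77 mm.
M_n = T(d − a/2) = 1350 kN × (505 − 74.385) mm = 581.33 kN·m.
φM_n = 0.90 × 581.33 = 523.20 kN·m.

φM_n ≈ 523 kN·m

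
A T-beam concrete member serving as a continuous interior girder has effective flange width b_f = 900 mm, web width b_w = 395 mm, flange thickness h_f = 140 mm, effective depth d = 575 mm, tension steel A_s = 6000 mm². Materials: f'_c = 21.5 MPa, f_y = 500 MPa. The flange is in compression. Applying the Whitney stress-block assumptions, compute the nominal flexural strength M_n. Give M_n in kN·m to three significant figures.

Tension: T = A_s f_y = 6000 × 500 = 3000000 N.
Try a within the flange: a = T/(0.85 f'_c b_f) = 3000000/(0.85 × 21.5 × 900) = 182.40 mm.
a = 182.40 > h_f = 140 mm: the block extends into the web. Split into flange-overhang and web parts.
C_f = 0.85 f'_c (b_f − b_w) h_f = 0.85 × 21.5 × (900 − 395) × 140 = 1292043 N.
Remaining web compression depth: a_w = (T − C_f)/(0.85 f'_c b_w) = (3000000 − 1292043)/(0.85 × 21.5 × 395) = 236.60 mm.
M_n = C_f(d − h_f/2) + (T − C_f)(d − a_w/2) = 1292043 × (575 − 70) + 1707957 × (575 − 118.3) = 652.48 + 780.02 = 1432.50 × 10⁶ N·mm.
M_n = 1432.50 kN·m.

M_n ≈ 1430 kN·m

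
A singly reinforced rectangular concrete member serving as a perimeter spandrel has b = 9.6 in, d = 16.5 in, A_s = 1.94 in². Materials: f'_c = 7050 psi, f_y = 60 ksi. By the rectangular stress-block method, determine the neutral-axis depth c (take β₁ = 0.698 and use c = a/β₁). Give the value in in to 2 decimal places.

T = A_s f_y = 1.94 × 60 = 116.4 kips.
a = T/(0.85 f'_c b) = 116.4/(0.85 × 7.05 × 9.6) = 2.0234 in.
With β₁ = 0.698, c = a/β₁ = 2.0234/0.698 = 2.90 in.

c ≈ 2.90 in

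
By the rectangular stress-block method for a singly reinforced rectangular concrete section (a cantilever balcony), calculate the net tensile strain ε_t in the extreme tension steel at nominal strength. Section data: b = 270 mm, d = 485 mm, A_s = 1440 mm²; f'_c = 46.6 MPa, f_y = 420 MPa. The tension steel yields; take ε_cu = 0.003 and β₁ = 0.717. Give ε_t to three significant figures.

a = A_s f_y/(0.85 f'_c b) = 56.55 mm.
β₁ = 0.717, so c = a/β₁ = 56.55/0.717 = 78.87 mm.
From the linear strain diagram with ε_cu = 0.003: ε_t = 0.003 (d − c)/c = 0.003 × (485 − 78.87)/78.87 = 0.0154.
Since ε_t ≥ 0.005, the section is tension-controlled.

ε_t ≈ 0.0154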